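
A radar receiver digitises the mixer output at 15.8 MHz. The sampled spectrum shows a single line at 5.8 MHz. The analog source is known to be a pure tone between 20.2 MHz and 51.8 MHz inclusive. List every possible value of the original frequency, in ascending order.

21.6 MHz, 25.8 MHz, 37.4 MHz, 41.6 MHz

Frequencies that alias to 5.8 MHz are k·fs ± 5.8 MHz for integer k ≥ 0.
k=0: 5.8 MHz.
k=1: 10 MHz, 21.6 MHz.
k=2: 25.8 MHz, 37.4 MHz.
k=3: 41.6 MHz, 53.2 MHz.
k=4: 57.4 MHz, 69 MHz.
Within [20.2 MHz, 51.8 MHz]: 21.6 MHz, 25.8 MHz, 37.4 MHz, 41.6 MHz.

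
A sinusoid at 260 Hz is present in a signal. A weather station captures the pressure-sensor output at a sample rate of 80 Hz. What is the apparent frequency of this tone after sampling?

20 Hz

260 Hz mod fs = 20 Hz.
20 Hz ≤ fs/2 = 40 Hz, appears at 20 Hz.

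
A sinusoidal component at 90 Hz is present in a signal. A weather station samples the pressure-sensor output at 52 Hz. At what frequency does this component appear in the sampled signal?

14 Hz

90 Hz mod fs = 38 Hz.
38 Hz > fs/2 = 26 Hz, folds to fs − 38 Hz = 14 Hz.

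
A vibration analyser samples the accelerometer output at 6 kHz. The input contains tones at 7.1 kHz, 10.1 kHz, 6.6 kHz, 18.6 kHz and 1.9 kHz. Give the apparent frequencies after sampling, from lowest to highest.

0.6 kHz, 1.1 kHz, 1.9 kHz

fs/2 = 3 kHz.
7.1 kHz mod fs = 1.1 kHz.
1.1 kHz ≤ fs/2 = 3 kHz, appears at 1.1 kHz.
10.1 kHz mod fs = 4.1 kHz.
4.1 kHz > fs/2 = 3 kHz, folds to fs − 4.1 kHz = 1.9 kHz.
6.6 kHz mod fs = 0.6 kHz.
0.6 kHz ≤ fs/2 = 3 kHz, appears at 0.6 kHz.
18.6 kHz mod fs = 0.6 kHz.
0.6 kHz ≤ fs/2 = 3 kHz, appears at 0.6 kHz.
1.9 kHz ≤ fs/2 = 3 kHz, passes unchanged.
Distinct values: {0.6 kHz, 1.1 kHz, 1.9 kHz}.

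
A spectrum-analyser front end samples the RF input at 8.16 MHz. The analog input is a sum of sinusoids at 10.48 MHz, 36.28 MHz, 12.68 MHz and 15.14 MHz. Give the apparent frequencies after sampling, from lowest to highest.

fs/2 = 4.08 MHz.
10.48 MHz mod fs = 2.32 MHz.
2.32 MHz ≤ fs/2 = 4.08 MHz, appears at 2.32 MHz.
36.28 MHz mod fs = 3.64 MHz.
3.64 MHz ≤ fs/2 = 4.08 MHz, appears at 3.64 MHz.
12.68 MHz mod fs = 4.52 MHz.
4.52 MHz > fs/2 = 4.08 MHz, folds to fs − 4.52 MHz = 3.64 MHz.
15.14 MHz mod fs = 6.98 MHz.
6.98 MHz > fs/2 = 4.08 MHz, folds to fs − 6.98 MHz = 1.18 MHz.
Distinct values: {1.18 MHz, 2.32 MHz, 3.64 MHz}.

1.18 MHz, 2.32 MHz, 3.64 MHz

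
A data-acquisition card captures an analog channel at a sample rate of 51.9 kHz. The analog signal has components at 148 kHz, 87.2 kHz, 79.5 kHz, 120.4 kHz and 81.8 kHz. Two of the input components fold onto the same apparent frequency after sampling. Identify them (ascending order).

87.2 kHz, 120.4 kHz

fs/2 = 25.95 kHz.
148 kHz mod fs = 44.2 kHz.
44.2 kHz > fs/2 = 25.95 kHz, folds to fs − 44.2 kHz = 7.7 kHz.
87.2 kHz mod fs = 35.3 kHz.
35.3 kHz > fs/2 = 25.95 kHz, folds to fs − 35.3 kHz = 16.6 kHz.
79.5 kHz mod fs = 27.6 kHz.
27.6 kHz > fs/2 = 25.95 kHz, folds to fs − 27.6 kHz = 24.3 kHz.
120.4 kHz mod fs = 16.6 kHz.
16.6 kHz ≤ fs/2 = 25.95 kHz, appears at 16.6 kHz.
81.8 kHz mod fs = 29.9 kHz.
29.9 kHz > fs/2 = 25.95 kHz, folds to fs − 29.9 kHz = 22 kHz.
87.2 kHz and 120.4 kHz both map to 16.6 kHz.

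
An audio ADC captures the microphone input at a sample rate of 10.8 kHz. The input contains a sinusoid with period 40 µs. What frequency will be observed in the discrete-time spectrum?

3.4 kHz

T = 40 µs → f = 1/T = 25 kHz.
25 kHz mod fs = 3.4 kHz.
3.4 kHz ≤ fs/2 = 5.4 kHz, appears at 3.4 kHz.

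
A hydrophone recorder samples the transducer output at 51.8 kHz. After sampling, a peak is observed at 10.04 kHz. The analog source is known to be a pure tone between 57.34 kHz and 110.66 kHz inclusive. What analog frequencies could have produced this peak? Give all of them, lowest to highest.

61.84 kHz, 93.56 kHz

Frequencies that alias to 10.04 kHz are k·fs ± 10.04 kHz for integer k ≥ 0.
k=0: 10.04 kHz.
k=1: 41.76 kHz, 61.84 kHz.
k=2: 93.56 kHz, 113.64 kHz.
k=3: 145.36 kHz, 165.44 kHz.
Within [57.34 kHz, 110.66 kHz]: 61.84 kHz, 93.56 kHz.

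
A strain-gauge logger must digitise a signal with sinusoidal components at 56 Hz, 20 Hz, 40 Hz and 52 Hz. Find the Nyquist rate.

Highest-frequency component: 56 Hz.
Nyquist rate = 2 × 56 Hz = 112 Hz.

112 Hz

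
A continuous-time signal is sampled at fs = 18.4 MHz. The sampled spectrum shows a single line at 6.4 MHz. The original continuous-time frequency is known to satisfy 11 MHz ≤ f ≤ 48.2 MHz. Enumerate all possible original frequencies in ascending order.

Frequencies that alias to 6.4 MHz are k·fs ± 6.4 MHz for integer k ≥ 0.
k=0: 6.4 MHz.
k=1: 12 MHz, 24.8 MHz.
k=2: 30.4 MHz, 43.2 MHz.
k=3: 48.8 MHz, 61.6 MHz.
Within [11 MHz, 48.2 MHz]: 12 MHz, 24.8 MHz, 30.4 MHz, 43.2 MHz.

12 MHz, 24.8 MHz, 30.4 MHz, 43.2 MHz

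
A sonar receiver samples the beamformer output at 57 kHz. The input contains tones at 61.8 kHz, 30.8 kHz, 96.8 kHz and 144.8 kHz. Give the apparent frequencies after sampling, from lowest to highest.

4.8 kHz, 17.2 kHz, 26.2 kHz

fs/2 = 28.5 kHz.
61.8 kHz mod fs = 4.8 kHz.
4.8 kHz ≤ fs/2 = 28.5 kHz, appears at 4.8 kHz.
30.8 kHz > fs/2 = 28.5 kHz, folds to fs − 30.8 kHz = 26.2 kHz.
96.8 kHz mod fs = 39.8 kHz.
39.8 kHz > fs/2 = 28.5 kHz, folds to fs − 39.8 kHz = 17.2 kHz.
144.8 kHz mod fs = 30.8 kHz.
30.8 kHz > fs/2 = 28.5 kHz, folds to fs − 30.8 kHz = 26.2 kHz.
Distinct values: {4.8 kHz, 17.2 kHz, 26.2 kHz}.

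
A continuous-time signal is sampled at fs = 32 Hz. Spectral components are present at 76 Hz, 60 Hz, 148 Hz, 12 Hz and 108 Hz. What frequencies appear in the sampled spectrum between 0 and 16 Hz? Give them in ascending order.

fs/2 = 16 Hz.
76 Hz mod fs = 12 Hz.
12 Hz ≤ fs/2 = 16 Hz, appears at 12 Hz.
60 Hz mod fs = 28 Hz.
28 Hz > fs/2 = 16 Hz, folds to fs − 28 Hz = 4 Hz.
148 Hz mod fs = 20 Hz.
20 Hz > fs/2 = 16 Hz, folds to fs − 20 Hz = 12 Hz.
12 Hz ≤ fs/2 = 16 Hz, passes unchanged.
108 Hz mod fs = 12 Hz.
12 Hz ≤ fs/2 = 16 Hz, appears at 12 Hz.
Distinct values: {4 Hz, 12 Hz}.

4 Hz, 12 Hz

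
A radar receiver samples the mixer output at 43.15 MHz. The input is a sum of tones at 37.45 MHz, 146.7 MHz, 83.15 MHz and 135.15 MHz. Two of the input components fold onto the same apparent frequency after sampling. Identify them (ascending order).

37.45 MHz, 135.15 MHz

fs/2 = 21.575 MHz.
37.45 MHz > fs/2 = 21.575 MHz, folds to fs − 37.45 MHz = 5.7 MHz.
146.7 MHz mod fs = 17.25 MHz.
17.25 MHz ≤ fs/2 = 21.575 MHz, appears at 17.25 MHz.
83.15 MHz mod fs = 40 MHz.
40 MHz > fs/2 = 21.575 MHz, folds to fs − 40 MHz = 3.15 MHz.
135.15 MHz mod fs = 5.7 MHz.
5.7 MHz ≤ fs/2 = 21.575 MHz, appears at 5.7 MHz.
37.45 MHz and 135.15 MHz both map to 5.7 MHz.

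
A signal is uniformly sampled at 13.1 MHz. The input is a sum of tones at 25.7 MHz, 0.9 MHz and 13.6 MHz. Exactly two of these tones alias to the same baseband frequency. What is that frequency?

fs/2 = 6.55 MHz.
25.7 MHz mod fs = 12.6 MHz.
12.6 MHz > fs/2 = 6.55 MHz, folds to fs − 12.6 MHz = 0.5 MHz.
0.9 MHz ≤ fs/2 = 6.55 MHz, passes unchanged.
13.6 MHz mod fs = 0.5 MHz.
0.5 MHz ≤ fs/2 = 6.55 MHz, appears at 0.5 MHz.
13.6 MHz and 25.7 MHz both map to 0.5 MHz.

0.5 MHz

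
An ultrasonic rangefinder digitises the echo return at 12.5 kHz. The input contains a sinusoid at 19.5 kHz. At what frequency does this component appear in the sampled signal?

19.5 kHz mod fs = 7 kHz.
7 kHz > fs/2 = 6.25 kHz, folds to fs − 7 kHz = 5.5 kHz.

5.5 kHz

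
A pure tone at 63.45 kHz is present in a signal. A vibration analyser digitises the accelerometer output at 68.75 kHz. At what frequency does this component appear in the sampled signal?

63.45 kHz > fs/2 = 34.375 kHz, folds to fs − 63.45 kHz = 5.3 kHz.

5.3 kHz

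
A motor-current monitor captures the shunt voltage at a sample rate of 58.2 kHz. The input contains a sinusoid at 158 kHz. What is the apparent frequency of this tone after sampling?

16.6 kHz

158 kHz mod fs = 41.6 kHz.
41.6 kHz > fs/2 = 29.1 kHz, folds to fs − 41.6 kHz = 16.6 kHz.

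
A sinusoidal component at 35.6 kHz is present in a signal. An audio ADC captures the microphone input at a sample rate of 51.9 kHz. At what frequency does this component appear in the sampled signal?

16.3 kHz

35.6 kHz > fs/2 = 25.95 kHz, folds to fs − 35.6 kHz = 16.3 kHz.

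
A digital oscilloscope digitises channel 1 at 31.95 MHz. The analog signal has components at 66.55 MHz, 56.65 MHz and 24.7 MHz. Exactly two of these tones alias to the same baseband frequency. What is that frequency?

7.25 MHz

fs/2 = 15.975 MHz.
66.55 MHz mod fs = 2.65 MHz.
2.65 MHz ≤ fs/2 = 15.975 MHz, appears at 2.65 MHz.
56.65 MHz mod fs = 24.7 MHz.
24.7 MHz > fs/2 = 15.975 MHz, folds to fs − 24.7 MHz = 7.25 MHz.
24.7 MHz > fs/2 = 15.975 MHz, folds to fs − 24.7 MHz = 7.25 MHz.
24.7 MHz and 56.65 MHz both map to 7.25 MHz.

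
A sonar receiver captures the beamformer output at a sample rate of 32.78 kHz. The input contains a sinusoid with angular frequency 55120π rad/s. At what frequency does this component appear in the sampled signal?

ω = 55120π rad/s → f = ω/(2π) = 27560 Hz = 27.56 kHz.
27.56 kHz > fs/2 = 16.39 kHz, folds to fs − 27.56 kHz = 5.22 kHz.

5.22 kHz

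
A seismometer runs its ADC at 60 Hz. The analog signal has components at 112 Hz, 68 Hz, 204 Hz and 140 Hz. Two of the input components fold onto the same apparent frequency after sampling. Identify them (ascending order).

fs/2 = 30 Hz.
112 Hz mod fs = 52 Hz.
52 Hz > fs/2 = 30 Hz, folds to fs − 52 Hz = 8 Hz.
68 Hz mod fs = 8 Hz.
8 Hz ≤ fs/2 = 30 Hz, appears at 8 Hz.
204 Hz mod fs = 24 Hz.
24 Hz ≤ fs/2 = 30 Hz, appears at 24 Hz.
140 Hz mod fs = 20 Hz.
20 Hz ≤ fs/2 = 30 Hz, appears at 20 Hz.
68 Hz and 112 Hz both map to 8 Hz.

68 Hz, 112 Hz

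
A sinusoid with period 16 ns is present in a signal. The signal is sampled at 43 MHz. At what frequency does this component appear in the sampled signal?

T = 16 ns → f = 1/T = 62.5 MHz.
62.5 MHz mod fs = 19.5 MHz.
19.5 MHz ≤ fs/2 = 21.5 MHz, appears at 19.5 MHz.

19.5 MHz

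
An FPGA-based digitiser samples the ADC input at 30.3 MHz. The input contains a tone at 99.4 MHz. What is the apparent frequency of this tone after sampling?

99.4 MHz mod fs = 8.5 MHz.
8.5 MHz ≤ fs/2 = 15.15 MHz, appears at 8.5 MHz.

8.5 MHz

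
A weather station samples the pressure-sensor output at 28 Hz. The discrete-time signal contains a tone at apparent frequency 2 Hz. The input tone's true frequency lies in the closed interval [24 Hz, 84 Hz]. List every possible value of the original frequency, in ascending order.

Frequencies that alias to 2 Hz are k·fs ± 2 Hz for integer k ≥ 0.
k=0: 2 Hz.
k=1: 26 Hz, 30 Hz.
k=2: 54 Hz, 58 Hz.
k=3: 82 Hz, 86 Hz.
k=4: 110 Hz, 114 Hz.
Within [24 Hz, 84 Hz]: 26 Hz, 30 Hz, 54 Hz, 58 Hz, 82 Hz.

26 Hz, 30 Hz, 54 Hz, 58 Hz, 82 Hz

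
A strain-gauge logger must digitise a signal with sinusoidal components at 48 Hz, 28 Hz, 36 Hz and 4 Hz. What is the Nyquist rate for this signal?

Highest-frequency component: 48 Hz.
Nyquist rate = 2 × 48 Hz = 96 Hz.

96 Hz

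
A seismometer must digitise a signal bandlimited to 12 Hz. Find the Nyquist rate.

Nyquist rate = 2 × 12 Hz = 24 Hz.

24 Hz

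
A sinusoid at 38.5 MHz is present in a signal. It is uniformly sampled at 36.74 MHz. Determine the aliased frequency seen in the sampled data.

38.5 MHz mod fs = 1.76 MHz.
1.76 MHz ≤ fs/2 = 18.37 MHz, appears at 1.76 MHz.

1.76 MHz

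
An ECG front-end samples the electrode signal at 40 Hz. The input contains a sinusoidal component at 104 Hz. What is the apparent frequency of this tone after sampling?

16 Hz

104 Hz mod fs = 24 Hz.
24 Hz > fs/2 = 20 Hz, folds to fs − 24 Hz = 16 Hz.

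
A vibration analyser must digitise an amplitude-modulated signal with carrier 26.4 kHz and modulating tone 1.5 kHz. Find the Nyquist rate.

AM sidebands sit at fc ± fm = 24.9 kHz and 27.9 kHz.
Highest-frequency component: 27.9 kHz.
Nyquist rate = 2 × 27.9 kHz = 55.8 kHz.

55.8 kHz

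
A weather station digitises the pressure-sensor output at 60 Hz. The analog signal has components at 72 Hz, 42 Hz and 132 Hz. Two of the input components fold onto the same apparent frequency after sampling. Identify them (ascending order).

fs/2 = 30 Hz.
72 Hz mod fs = 12 Hz.
12 Hz ≤ fs/2 = 30 Hz, appears at 12 Hz.
42 Hz > fs/2 = 30 Hz, folds to fs − 42 Hz = 18 Hz.
132 Hz mod fs = 12 Hz.
12 Hz ≤ fs/2 = 30 Hz, appears at 12 Hz.
72 Hz and 132 Hz both map to 12 Hz.

72 Hz, 132 Hz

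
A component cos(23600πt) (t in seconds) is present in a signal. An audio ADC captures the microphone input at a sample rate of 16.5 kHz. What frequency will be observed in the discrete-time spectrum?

4.7 kHz

ω = 23600π rad/s → f = ω/(2π) = 11800 Hz = 11.8 kHz.
11.8 kHz > fs/2 = 8.25 kHz, folds to fs − 11.8 kHz = 4.7 kHz.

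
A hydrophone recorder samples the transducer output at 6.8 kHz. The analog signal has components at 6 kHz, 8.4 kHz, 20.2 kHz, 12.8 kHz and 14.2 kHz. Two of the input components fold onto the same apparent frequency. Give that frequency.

0.8 kHz

fs/2 = 3.4 kHz.
6 kHz > fs/2 = 3.4 kHz, folds to fs − 6 kHz = 0.8 kHz.
8.4 kHz mod fs = 1.6 kHz.
1.6 kHz ≤ fs/2 = 3.4 kHz, appears at 1.6 kHz.
20.2 kHz mod fs = 6.6 kHz.
6.6 kHz > fs/2 = 3.4 kHz, folds to fs − 6.6 kHz = 0.2 kHz.
12.8 kHz mod fs = 6 kHz.
6 kHz > fs/2 = 3.4 kHz, folds to fs − 6 kHz = 0.8 kHz.
14.2 kHz mod fs = 0.6 kHz.
0.6 kHz ≤ fs/2 = 3.4 kHz, appears at 0.6 kHz.
6 kHz and 12.8 kHz both map to 0.8 kHz.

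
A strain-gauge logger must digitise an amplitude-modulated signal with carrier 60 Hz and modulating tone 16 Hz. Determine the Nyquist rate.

152 Hz

AM sidebands sit at fc ± fm = 44 Hz and 76 Hz.
Highest-frequency component: 76 Hz.
Nyquist rate = 2 × 76 Hz = 152 Hz.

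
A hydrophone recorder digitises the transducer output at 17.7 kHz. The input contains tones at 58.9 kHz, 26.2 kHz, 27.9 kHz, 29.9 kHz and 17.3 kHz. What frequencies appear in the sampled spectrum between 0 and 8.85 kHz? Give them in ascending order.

fs/2 = 8.85 kHz.
58.9 kHz mod fs = 5.8 kHz.
5.8 kHz ≤ fs/2 = 8.85 kHz, appears at 5.8 kHz.
26.2 kHz mod fs = 8.5 kHz.
8.5 kHz ≤ fs/2 = 8.85 kHz, appears at 8.5 kHz.
27.9 kHz mod fs = 10.2 kHz.
10.2 kHz > fs/2 = 8.85 kHz, folds to fs − 10.2 kHz = 7.5 kHz.
29.9 kHz mod fs = 12.2 kHz.
12.2 kHz > fs/2 = 8.85 kHz, folds to fs − 12.2 kHz = 5.5 kHz.
17.3 kHz > fs/2 = 8.85 kHz, folds to fs − 17.3 kHz = 0.4 kHz.
Distinct values: {0.4 kHz, 5.5 kHz, 5.8 kHz, 7.5 kHz, 8.5 kHz}.

0.4 kHz, 5.5 kHz, 5.8 kHz, 7.5 kHz, 8.5 kHz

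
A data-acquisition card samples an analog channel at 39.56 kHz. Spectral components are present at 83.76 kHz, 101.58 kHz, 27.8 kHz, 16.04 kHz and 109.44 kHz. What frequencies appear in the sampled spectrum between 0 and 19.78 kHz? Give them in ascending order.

fs/2 = 19.78 kHz.
83.76 kHz mod fs = 4.64 kHz.
4.64 kHz ≤ fs/2 = 19.78 kHz, appears at 4.64 kHz.
101.58 kHz mod fs = 22.46 kHz.
22.46 kHz > fs/2 = 19.78 kHz, folds to fs − 22.46 kHz = 17.1 kHz.
27.8 kHz > fs/2 = 19.78 kHz, folds to fs − 27.8 kHz = 11.76 kHz.
16.04 kHz ≤ fs/2 = 19.78 kHz, passes unchanged.
109.44 kHz mod fs = 30.32 kHz.
30.32 kHz > fs/2 = 19.78 kHz, folds to fs − 30.32 kHz = 9.24 kHz.
Distinct values: {4.64 kHz, 9.24 kHz, 11.76 kHz, 16.04 kHz, 17.1 kHz}.

4.64 kHz, 9.24 kHz, 11.76 kHz, 16.04 kHz, 17.1 kHz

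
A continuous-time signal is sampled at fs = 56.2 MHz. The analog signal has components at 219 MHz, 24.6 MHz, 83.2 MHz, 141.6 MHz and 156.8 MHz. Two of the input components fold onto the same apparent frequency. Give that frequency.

27 MHz

fs/2 = 28.1 MHz.
219 MHz mod fs = 50.4 MHz.
50.4 MHz > fs/2 = 28.1 MHz, folds to fs − 50.4 MHz = 5.8 MHz.
24.6 MHz ≤ fs/2 = 28.1 MHz, passes unchanged.
83.2 MHz mod fs = 27 MHz.
27 MHz ≤ fs/2 = 28.1 MHz, appears at 27 MHz.
141.6 MHz mod fs = 29.2 MHz.
29.2 MHz > fs/2 = 28.1 MHz, folds to fs − 29.2 MHz = 27 MHz.
156.8 MHz mod fs = 44.4 MHz.
44.4 MHz > fs/2 = 28.1 MHz, folds to fs − 44.4 MHz = 11.8 MHz.
83.2 MHz and 141.6 MHz both map to 27 MHz.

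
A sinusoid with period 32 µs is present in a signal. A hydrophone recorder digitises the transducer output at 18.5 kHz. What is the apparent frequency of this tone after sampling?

5.75 kHz

T = 32 µs → f = 1/T = 31.25 kHz.
31.25 kHz mod fs = 12.75 kHz.
12.75 kHz > fs/2 = 9.25 kHz, folds to fs − 12.75 kHz = 5.75 kHz.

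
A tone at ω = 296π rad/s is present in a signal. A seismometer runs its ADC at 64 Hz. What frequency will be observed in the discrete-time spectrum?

20 Hz

ω = 296π rad/s → f = ω/(2π) = 148 Hz.
148 Hz mod fs = 20 Hz.
20 Hz ≤ fs/2 = 32 Hz, appears at 20 Hz.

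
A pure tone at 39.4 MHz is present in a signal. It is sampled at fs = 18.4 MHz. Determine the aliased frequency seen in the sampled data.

39.4 MHz mod fs = 2.6 MHz.
2.6 MHz ≤ fs/2 = 9.2 MHz, appears at 2.6 MHz.

2.6 MHz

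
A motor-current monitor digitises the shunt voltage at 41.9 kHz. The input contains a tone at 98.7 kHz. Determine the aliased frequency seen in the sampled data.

98.7 kHz mod fs = 14.9 kHz.
14.9 kHz ≤ fs/2 = 20.95 kHz, appears at 14.9 kHz.

14.9 kHz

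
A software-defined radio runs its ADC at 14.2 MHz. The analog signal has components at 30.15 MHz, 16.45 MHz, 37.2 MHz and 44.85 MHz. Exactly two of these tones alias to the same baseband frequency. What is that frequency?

2.25 MHz

fs/2 = 7.1 MHz.
30.15 MHz mod fs = 1.75 MHz.
1.75 MHz ≤ fs/2 = 7.1 MHz, appears at 1.75 MHz.
16.45 MHz mod fs = 2.25 MHz.
2.25 MHz ≤ fs/2 = 7.1 MHz, appears at 2.25 MHz.
37.2 MHz mod fs = 8.8 MHz.
8.8 MHz > fs/2 = 7.1 MHz, folds to fs − 8.8 MHz = 5.4 MHz.
44.85 MHz mod fs = 2.25 MHz.
2.25 MHz ≤ fs/2 = 7.1 MHz, appears at 2.25 MHz.
16.45 MHz and 44.85 MHz both map to 2.25 MHz.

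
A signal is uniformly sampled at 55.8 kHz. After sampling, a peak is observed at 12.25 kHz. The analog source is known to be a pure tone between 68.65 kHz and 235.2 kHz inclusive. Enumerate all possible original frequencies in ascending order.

Frequencies that alias to 12.25 kHz are k·fs ± 12.25 kHz for integer k ≥ 0.
k=0: 12.25 kHz.
k=1: 43.55 kHz, 68.05 kHz.
k=2: 99.35 kHz, 123.85 kHz.
k=3: 155.15 kHz, 179.65 kHz.
k=4: 210.95 kHz, 235.45 kHz.
k=5: 266.75 kHz, 291.25 kHz.
Within [68.65 kHz, 235.2 kHz]: 99.35 kHz, 123.85 kHz, 155.15 kHz, 179.65 kHz, 210.95 kHz.

99.35 kHz, 123.85 kHz, 155.15 kHz, 179.65 kHz, 210.95 kHz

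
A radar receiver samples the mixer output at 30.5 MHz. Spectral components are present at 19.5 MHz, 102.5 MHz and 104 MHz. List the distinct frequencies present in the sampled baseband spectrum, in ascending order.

fs/2 = 15.25 MHz.
19.5 MHz > fs/2 = 15.25 MHz, folds to fs − 19.5 MHz = 11 MHz.
102.5 MHz mod fs = 11 MHz.
11 MHz ≤ fs/2 = 15.25 MHz, appears at 11 MHz.
104 MHz mod fs = 12.5 MHz.
12.5 MHz ≤ fs/2 = 15.25 MHz, appears at 12.5 MHz.
Distinct values: {11 MHz, 12.5 MHz}.

11 MHz, 12.5 MHz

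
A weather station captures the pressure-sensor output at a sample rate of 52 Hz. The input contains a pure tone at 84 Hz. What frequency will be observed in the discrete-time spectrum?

84 Hz mod fs = 32 Hz.
32 Hz > fs/2 = 26 Hz, folds to fs − 32 Hz = 20 Hz.

20 Hz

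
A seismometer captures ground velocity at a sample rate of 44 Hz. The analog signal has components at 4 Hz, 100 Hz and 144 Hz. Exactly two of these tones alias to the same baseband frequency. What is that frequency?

fs/2 = 22 Hz.
4 Hz ≤ fs/2 = 22 Hz, passes unchanged.
100 Hz mod fs = 12 Hz.
12 Hz ≤ fs/2 = 22 Hz, appears at 12 Hz.
144 Hz mod fs = 12 Hz.
12 Hz ≤ fs/2 = 22 Hz, appears at 12 Hz.
100 Hz and 144 Hz both map to 12 Hz.

12 Hz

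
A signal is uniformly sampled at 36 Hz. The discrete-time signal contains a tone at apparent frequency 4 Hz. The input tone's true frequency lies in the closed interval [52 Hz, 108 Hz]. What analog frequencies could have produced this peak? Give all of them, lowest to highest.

Frequencies that alias to 4 Hz are k·fs ± 4 Hz for integer k ≥ 0.
k=0: 4 Hz.
k=1: 32 Hz, 40 Hz.
k=2: 68 Hz, 76 Hz.
k=3: 104 Hz, 112 Hz.
k=4: 140 Hz, 148 Hz.
Within [52 Hz, 108 Hz]: 68 Hz, 76 Hz, 104 Hz.

68 Hz, 76 Hz, 104 Hz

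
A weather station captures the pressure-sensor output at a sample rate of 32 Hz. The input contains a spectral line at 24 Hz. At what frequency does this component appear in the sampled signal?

24 Hz > fs/2 = 16 Hz, folds to fs − 24 Hz = 8 Hz.

8 Hz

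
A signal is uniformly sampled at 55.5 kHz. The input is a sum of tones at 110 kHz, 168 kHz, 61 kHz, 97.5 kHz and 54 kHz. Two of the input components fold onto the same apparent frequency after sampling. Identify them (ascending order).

54 kHz, 168 kHz

fs/2 = 27.75 kHz.
110 kHz mod fs = 54.5 kHz.
54.5 kHz > fs/2 = 27.75 kHz, folds to fs − 54.5 kHz = 1 kHz.
168 kHz mod fs = 1.5 kHz.
1.5 kHz ≤ fs/2 = 27.75 kHz, appears at 1.5 kHz.
61 kHz mod fs = 5.5 kHz.
5.5 kHz ≤ fs/2 = 27.75 kHz, appears at 5.5 kHz.
97.5 kHz mod fs = 42 kHz.
42 kHz > fs/2 = 27.75 kHz, folds to fs − 42 kHz = 13.5 kHz.
54 kHz > fs/2 = 27.75 kHz, folds to fs − 54 kHz = 1.5 kHz.
54 kHz and 168 kHz both map to 1.5 kHz.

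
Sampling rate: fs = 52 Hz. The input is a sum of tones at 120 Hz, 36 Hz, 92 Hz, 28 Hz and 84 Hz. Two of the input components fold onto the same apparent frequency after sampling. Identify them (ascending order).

fs/2 = 26 Hz.
120 Hz mod fs = 16 Hz.
16 Hz ≤ fs/2 = 26 Hz, appears at 16 Hz.
36 Hz > fs/2 = 26 Hz, folds to fs − 36 Hz = 16 Hz.
92 Hz mod fs = 40 Hz.
40 Hz > fs/2 = 26 Hz, folds to fs − 40 Hz = 12 Hz.
28 Hz > fs/2 = 26 Hz, folds to fs − 28 Hz = 24 Hz.
84 Hz mod fs = 32 Hz.
32 Hz > fs/2 = 26 Hz, folds to fs − 32 Hz = 20 Hz.
36 Hz and 120 Hz both map to 16 Hz.

36 Hz, 120 Hz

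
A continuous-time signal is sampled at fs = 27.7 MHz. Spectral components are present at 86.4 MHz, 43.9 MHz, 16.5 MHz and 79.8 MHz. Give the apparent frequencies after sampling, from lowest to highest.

3.3 MHz, 11.2 MHz, 11.5 MHz

fs/2 = 13.85 MHz.
86.4 MHz mod fs = 3.3 MHz.
3.3 MHz ≤ fs/2 = 13.85 MHz, appears at 3.3 MHz.
43.9 MHz mod fs = 16.2 MHz.
16.2 MHz > fs/2 = 13.85 MHz, folds to fs − 16.2 MHz = 11.5 MHz.
16.5 MHz > fs/2 = 13.85 MHz, folds to fs − 16.5 MHz = 11.2 MHz.
79.8 MHz mod fs = 24.4 MHz.
24.4 MHz > fs/2 = 13.85 MHz, folds to fs − 24.4 MHz = 3.3 MHz.
Distinct values: {3.3 MHz, 11.2 MHz, 11.5 MHz}.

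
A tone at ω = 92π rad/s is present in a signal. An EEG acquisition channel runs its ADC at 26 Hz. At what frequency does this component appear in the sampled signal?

ω = 92π rad/s → f = ω/(2π) = 46 Hz.
46 Hz mod fs = 20 Hz.
20 Hz > fs/2 = 13 Hz, folds to fs − 20 Hz = 6 Hz.

6 Hz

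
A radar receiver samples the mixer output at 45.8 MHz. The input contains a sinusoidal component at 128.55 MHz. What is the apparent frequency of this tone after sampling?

8.85 MHz

128.55 MHz mod fs = 36.95 MHz.
36.95 MHz > fs/2 = 22.9 MHz, folds to fs − 36.95 MHz = 8.85 MHz.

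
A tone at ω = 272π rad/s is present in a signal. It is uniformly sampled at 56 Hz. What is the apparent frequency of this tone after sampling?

24 Hz

ω = 272π rad/s → f = ω/(2π) = 136 Hz.
136 Hz mod fs = 24 Hz.
24 Hz ≤ fs/2 = 28 Hz, appears at 24 Hz.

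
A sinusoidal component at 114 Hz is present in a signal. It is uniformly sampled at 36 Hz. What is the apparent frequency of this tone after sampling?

6 Hz

114 Hz mod fs = 6 Hz.
6 Hz ≤ fs/2 = 18 Hz, appears at 6 Hz.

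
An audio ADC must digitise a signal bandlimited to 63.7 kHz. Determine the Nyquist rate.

Nyquist rate = 2 × 63.7 kHz = 127.4 kHz.

127.4 kHz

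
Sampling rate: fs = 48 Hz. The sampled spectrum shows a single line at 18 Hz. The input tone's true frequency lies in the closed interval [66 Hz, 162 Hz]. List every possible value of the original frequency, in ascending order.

66 Hz, 78 Hz, 114 Hz, 126 Hz, 162 Hz

Frequencies that alias to 18 Hz are k·fs ± 18 Hz for integer k ≥ 0.
k=0: 18 Hz.
k=1: 30 Hz, 66 Hz.
k=2: 78 Hz, 114 Hz.
k=3: 126 Hz, 162 Hz.
k=4: 174 Hz, 210 Hz.
Within [66 Hz, 162 Hz]: 66 Hz, 78 Hz, 114 Hz, 126 Hz, 162 Hz.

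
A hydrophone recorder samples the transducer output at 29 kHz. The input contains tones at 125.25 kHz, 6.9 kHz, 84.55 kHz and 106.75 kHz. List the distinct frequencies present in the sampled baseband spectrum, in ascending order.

fs/2 = 14.5 kHz.
125.25 kHz mod fs = 9.25 kHz.
9.25 kHz ≤ fs/2 = 14.5 kHz, appears at 9.25 kHz.
6.9 kHz ≤ fs/2 = 14.5 kHz, passes unchanged.
84.55 kHz mod fs = 26.55 kHz.
26.55 kHz > fs/2 = 14.5 kHz, folds to fs − 26.55 kHz = 2.45 kHz.
106.75 kHz mod fs = 19.75 kHz.
19.75 kHz > fs/2 = 14.5 kHz, folds to fs − 19.75 kHz = 9.25 kHz.
Distinct values: {2.45 kHz, 6.9 kHz, 9.25 kHz}.

2.45 kHz, 6.9 kHz, 9.25 kHz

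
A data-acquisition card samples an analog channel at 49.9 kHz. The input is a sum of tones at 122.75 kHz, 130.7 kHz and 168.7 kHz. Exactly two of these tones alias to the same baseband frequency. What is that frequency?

fs/2 = 24.95 kHz.
122.75 kHz mod fs = 22.95 kHz.
22.95 kHz ≤ fs/2 = 24.95 kHz, appears at 22.95 kHz.
130.7 kHz mod fs = 30.9 kHz.
30.9 kHz > fs/2 = 24.95 kHz, folds to fs − 30.9 kHz = 19 kHz.
168.7 kHz mod fs = 19 kHz.
19 kHz ≤ fs/2 = 24.95 kHz, appears at 19 kHz.
130.7 kHz and 168.7 kHz both map to 19 kHz.

19 kHz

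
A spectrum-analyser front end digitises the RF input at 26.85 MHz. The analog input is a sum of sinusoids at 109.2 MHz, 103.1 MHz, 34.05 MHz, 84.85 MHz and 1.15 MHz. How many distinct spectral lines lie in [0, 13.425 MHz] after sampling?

4

fs/2 = 13.425 MHz.
109.2 MHz mod fs = 1.8 MHz.
1.8 MHz ≤ fs/2 = 13.425 MHz, appears at 1.8 MHz.
103.1 MHz mod fs = 22.55 MHz.
22.55 MHz > fs/2 = 13.425 MHz, folds to fs − 22.55 MHz = 4.3 MHz.
34.05 MHz mod fs = 7.2 MHz.
7.2 MHz ≤ fs/2 = 13.425 MHz, appears at 7.2 MHz.
84.85 MHz mod fs = 4.3 MHz.
4.3 MHz ≤ fs/2 = 13.425 MHz, appears at 4.3 MHz.
1.15 MHz ≤ fs/2 = 13.425 MHz, passes unchanged.
Distinct values: {1.15 MHz, 1.8 MHz, 4.3 MHz, 7.2 MHz} → 4.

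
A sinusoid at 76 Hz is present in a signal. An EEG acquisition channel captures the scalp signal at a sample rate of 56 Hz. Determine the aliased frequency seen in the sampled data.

20 Hz

76 Hz mod fs = 20 Hz.
20 Hz ≤ fs/2 = 28 Hz, appears at 20 Hz.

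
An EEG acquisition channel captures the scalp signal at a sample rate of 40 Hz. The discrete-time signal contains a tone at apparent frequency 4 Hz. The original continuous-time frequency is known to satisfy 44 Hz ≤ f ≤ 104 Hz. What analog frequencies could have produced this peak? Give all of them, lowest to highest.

Frequencies that alias to 4 Hz are k·fs ± 4 Hz for integer k ≥ 0.
k=0: 4 Hz.
k=1: 36 Hz, 44 Hz.
k=2: 76 Hz, 84 Hz.
k=3: 116 Hz, 124 Hz.
Within [44 Hz, 104 Hz]: 44 Hz, 76 Hz, 84 Hz.

44 Hz, 76 Hz, 84 Hz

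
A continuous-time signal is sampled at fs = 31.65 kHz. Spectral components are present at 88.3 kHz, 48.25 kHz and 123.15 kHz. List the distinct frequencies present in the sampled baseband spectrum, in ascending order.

3.45 kHz, 6.65 kHz, 15.05 kHz

fs/2 = 15.825 kHz.
88.3 kHz mod fs = 25 kHz.
25 kHz > fs/2 = 15.825 kHz, folds to fs − 25 kHz = 6.65 kHz.
48.25 kHz mod fs = 16.6 kHz.
16.6 kHz > fs/2 = 15.825 kHz, folds to fs − 16.6 kHz = 15.05 kHz.
123.15 kHz mod fs = 28.2 kHz.
28.2 kHz > fs/2 = 15.825 kHz, folds to fs − 28.2 kHz = 3.45 kHz.
Distinct values: {3.45 kHz, 6.65 kHz, 15.05 kHz}.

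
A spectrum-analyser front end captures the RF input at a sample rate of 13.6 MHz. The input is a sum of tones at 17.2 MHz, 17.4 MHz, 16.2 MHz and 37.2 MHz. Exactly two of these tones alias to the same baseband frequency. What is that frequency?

fs/2 = 6.8 MHz.
17.2 MHz mod fs = 3.6 MHz.
3.6 MHz ≤ fs/2 = 6.8 MHz, appears at 3.6 MHz.
17.4 MHz mod fs = 3.8 MHz.
3.8 MHz ≤ fs/2 = 6.8 MHz, appears at 3.8 MHz.
16.2 MHz mod fs = 2.6 MHz.
2.6 MHz ≤ fs/2 = 6.8 MHz, appears at 2.6 MHz.
37.2 MHz mod fs = 10 MHz.
10 MHz > fs/2 = 6.8 MHz, folds to fs − 10 MHz = 3.6 MHz.
17.2 MHz and 37.2 MHz both map to 3.6 MHz.

3.6 MHz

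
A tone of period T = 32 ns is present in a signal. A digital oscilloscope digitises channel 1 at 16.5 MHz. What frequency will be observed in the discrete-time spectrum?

1.75 MHz

T = 32 ns → f = 1/T = 31.25 MHz.
31.25 MHz mod fs = 14.75 MHz.
14.75 MHz > fs/2 = 8.25 MHz, folds to fs − 14.75 MHz = 1.75 MHz.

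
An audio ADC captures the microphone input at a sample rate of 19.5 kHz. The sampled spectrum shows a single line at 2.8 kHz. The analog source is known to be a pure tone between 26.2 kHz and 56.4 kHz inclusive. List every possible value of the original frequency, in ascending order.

36.2 kHz, 41.8 kHz, 55.7 kHz

Frequencies that alias to 2.8 kHz are k·fs ± 2.8 kHz for integer k ≥ 0.
k=0: 2.8 kHz.
k=1: 16.7 kHz, 22.3 kHz.
k=2: 36.2 kHz, 41.8 kHz.
k=3: 55.7 kHz, 61.3 kHz.
k=4: 75.2 kHz, 80.8 kHz.
Within [26.2 kHz, 56.4 kHz]: 36.2 kHz, 41.8 kHz, 55.7 kHz.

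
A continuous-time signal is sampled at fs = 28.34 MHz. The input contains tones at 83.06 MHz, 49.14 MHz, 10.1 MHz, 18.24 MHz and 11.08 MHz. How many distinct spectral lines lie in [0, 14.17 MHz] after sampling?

fs/2 = 14.17 MHz.
83.06 MHz mod fs = 26.38 MHz.
26.38 MHz > fs/2 = 14.17 MHz, folds to fs − 26.38 MHz = 1.96 MHz.
49.14 MHz mod fs = 20.8 MHz.
20.8 MHz > fs/2 = 14.17 MHz, folds to fs − 20.8 MHz = 7.54 MHz.
10.1 MHz ≤ fs/2 = 14.17 MHz, passes unchanged.
18.24 MHz > fs/2 = 14.17 MHz, folds to fs − 18.24 MHz = 10.1 MHz.
11.08 MHz ≤ fs/2 = 14.17 MHz, passes unchanged.
Distinct values: {1.96 MHz, 7.54 MHz, 10.1 MHz, 11.08 MHz} → 4.

4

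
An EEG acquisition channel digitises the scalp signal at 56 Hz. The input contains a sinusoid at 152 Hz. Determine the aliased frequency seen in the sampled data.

152 Hz mod fs = 40 Hz.
40 Hz > fs/2 = 28 Hz, folds to fs − 40 Hz = 16 Hz.

16 Hz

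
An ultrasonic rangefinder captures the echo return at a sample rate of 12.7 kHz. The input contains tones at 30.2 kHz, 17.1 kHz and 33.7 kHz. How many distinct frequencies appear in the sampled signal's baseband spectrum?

2

fs/2 = 6.35 kHz.
30.2 kHz mod fs = 4.8 kHz.
4.8 kHz ≤ fs/2 = 6.35 kHz, appears at 4.8 kHz.
17.1 kHz mod fs = 4.4 kHz.
4.4 kHz ≤ fs/2 = 6.35 kHz, appears at 4.4 kHz.
33.7 kHz mod fs = 8.3 kHz.
8.3 kHz > fs/2 = 6.35 kHz, folds to fs − 8.3 kHz = 4.4 kHz.
Distinct values: {4.4 kHz, 4.8 kHz} → 2.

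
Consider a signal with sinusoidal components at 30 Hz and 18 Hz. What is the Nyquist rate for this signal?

60 Hz

Highest-frequency component: 30 Hz.
Nyquist rate = 2 × 30 Hz = 60 Hz.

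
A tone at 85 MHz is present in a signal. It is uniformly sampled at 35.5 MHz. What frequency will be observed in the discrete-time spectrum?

85 MHz mod fs = 14 MHz.
14 MHz ≤ fs/2 = 17.75 MHz, appears at 14 MHz.

14 MHz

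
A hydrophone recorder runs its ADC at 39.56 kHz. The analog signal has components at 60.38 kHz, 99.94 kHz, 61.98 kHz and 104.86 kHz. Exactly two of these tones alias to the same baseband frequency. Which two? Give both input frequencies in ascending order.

60.38 kHz, 99.94 kHz

fs/2 = 19.78 kHz.
60.38 kHz mod fs = 20.82 kHz.
20.82 kHz > fs/2 = 19.78 kHz, folds to fs − 20.82 kHz = 18.74 kHz.
99.94 kHz mod fs = 20.82 kHz.
20.82 kHz > fs/2 = 19.78 kHz, folds to fs − 20.82 kHz = 18.74 kHz.
61.98 kHz mod fs = 22.42 kHz.
22.42 kHz > fs/2 = 19.78 kHz, folds to fs − 22.42 kHz = 17.14 kHz.
104.86 kHz mod fs = 25.74 kHz.
25.74 kHz > fs/2 = 19.78 kHz, folds to fs − 25.74 kHz = 13.82 kHz.
60.38 kHz and 99.94 kHz both map to 18.74 kHz.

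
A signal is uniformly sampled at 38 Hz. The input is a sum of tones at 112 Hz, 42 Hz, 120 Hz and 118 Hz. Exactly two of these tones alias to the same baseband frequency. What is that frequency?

4 Hz

fs/2 = 19 Hz.
112 Hz mod fs = 36 Hz.
36 Hz > fs/2 = 19 Hz, folds to fs − 36 Hz = 2 Hz.
42 Hz mod fs = 4 Hz.
4 Hz ≤ fs/2 = 19 Hz, appears at 4 Hz.
120 Hz mod fs = 6 Hz.
6 Hz ≤ fs/2 = 19 Hz, appears at 6 Hz.
118 Hz mod fs = 4 Hz.
4 Hz ≤ fs/2 = 19 Hz, appears at 4 Hz.
42 Hz and 118 Hz both map to 4 Hz.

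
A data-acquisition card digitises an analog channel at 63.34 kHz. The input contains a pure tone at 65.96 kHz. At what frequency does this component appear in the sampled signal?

65.96 kHz mod fs = 2.62 kHz.
2.62 kHz ≤ fs/2 = 31.67 kHz, appears at 2.62 kHz.

2.62 kHz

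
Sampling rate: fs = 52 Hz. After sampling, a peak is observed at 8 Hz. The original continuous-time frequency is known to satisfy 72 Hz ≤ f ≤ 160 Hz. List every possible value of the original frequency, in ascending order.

96 Hz, 112 Hz, 148 Hz

Frequencies that alias to 8 Hz are k·fs ± 8 Hz for integer k ≥ 0.
k=0: 8 Hz.
k=1: 44 Hz, 60 Hz.
k=2: 96 Hz, 112 Hz.
k=3: 148 Hz, 164 Hz.
k=4: 200 Hz, 216 Hz.
Within [72 Hz, 160 Hz]: 96 Hz, 112 Hz, 148 Hz.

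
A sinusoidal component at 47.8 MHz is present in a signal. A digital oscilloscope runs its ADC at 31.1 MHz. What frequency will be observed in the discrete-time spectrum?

14.4 MHz

47.8 MHz mod fs = 16.7 MHz.
16.7 MHz > fs/2 = 15.55 MHz, folds to fs − 16.7 MHz = 14.4 MHz.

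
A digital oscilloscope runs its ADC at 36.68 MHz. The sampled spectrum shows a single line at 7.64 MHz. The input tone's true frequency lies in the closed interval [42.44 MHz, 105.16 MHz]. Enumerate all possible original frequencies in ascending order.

44.32 MHz, 65.72 MHz, 81 MHz, 102.4 MHz

Frequencies that alias to 7.64 MHz are k·fs ± 7.64 MHz for integer k ≥ 0.
k=0: 7.64 MHz.
k=1: 29.04 MHz, 44.32 MHz.
k=2: 65.72 MHz, 81 MHz.
k=3: 102.4 MHz, 117.68 MHz.
k=4: 139.08 MHz, 154.36 MHz.
Within [42.44 MHz, 105.16 MHz]: 44.32 MHz, 65.72 MHz, 81 MHz, 102.4 MHz.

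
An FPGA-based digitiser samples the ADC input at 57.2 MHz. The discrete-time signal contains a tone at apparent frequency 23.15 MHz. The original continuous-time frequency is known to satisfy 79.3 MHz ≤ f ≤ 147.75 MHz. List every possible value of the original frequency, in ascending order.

Frequencies that alias to 23.15 MHz are k·fs ± 23.15 MHz for integer k ≥ 0.
k=0: 23.15 MHz.
k=1: 34.05 MHz, 80.35 MHz.
k=2: 91.25 MHz, 137.55 MHz.
k=3: 148.45 MHz, 194.75 MHz.
Within [79.3 MHz, 147.75 MHz]: 80.35 MHz, 91.25 MHz, 137.55 MHz.

80.35 MHz, 91.25 MHz, 137.55 MHz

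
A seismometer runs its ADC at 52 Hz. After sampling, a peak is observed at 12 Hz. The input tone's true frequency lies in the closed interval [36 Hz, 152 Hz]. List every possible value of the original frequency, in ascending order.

40 Hz, 64 Hz, 92 Hz, 116 Hz, 144 Hz

Frequencies that alias to 12 Hz are k·fs ± 12 Hz for integer k ≥ 0.
k=0: 12 Hz.
k=1: 40 Hz, 64 Hz.
k=2: 92 Hz, 116 Hz.
k=3: 144 Hz, 168 Hz.
k=4: 196 Hz, 220 Hz.
Within [36 Hz, 152 Hz]: 40 Hz, 64 Hz, 92 Hz, 116 Hz, 144 Hz.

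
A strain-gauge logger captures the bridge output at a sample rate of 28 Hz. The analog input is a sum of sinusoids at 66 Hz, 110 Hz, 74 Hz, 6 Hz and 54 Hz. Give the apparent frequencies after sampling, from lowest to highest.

fs/2 = 14 Hz.
66 Hz mod fs = 10 Hz.
10 Hz ≤ fs/2 = 14 Hz, appears at 10 Hz.
110 Hz mod fs = 26 Hz.
26 Hz > fs/2 = 14 Hz, folds to fs − 26 Hz = 2 Hz.
74 Hz mod fs = 18 Hz.
18 Hz > fs/2 = 14 Hz, folds to fs − 18 Hz = 10 Hz.
6 Hz ≤ fs/2 = 14 Hz, passes unchanged.
54 Hz mod fs = 26 Hz.
26 Hz > fs/2 = 14 Hz, folds to fs − 26 Hz = 2 Hz.
Distinct values: {2 Hz, 6 Hz, 10 Hz}.

2 Hz, 6 Hz, 10 Hz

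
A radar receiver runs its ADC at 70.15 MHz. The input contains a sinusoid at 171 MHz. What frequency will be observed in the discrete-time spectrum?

171 MHz mod fs = 30.7 MHz.
30.7 MHz ≤ fs/2 = 35.075 MHz, appears at 30.7 MHz.

30.7 MHz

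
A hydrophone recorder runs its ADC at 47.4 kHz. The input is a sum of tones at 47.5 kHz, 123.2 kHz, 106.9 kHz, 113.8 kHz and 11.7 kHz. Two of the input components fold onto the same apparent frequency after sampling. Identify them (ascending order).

fs/2 = 23.7 kHz.
47.5 kHz mod fs = 0.1 kHz.
0.1 kHz ≤ fs/2 = 23.7 kHz, appears at 0.1 kHz.
123.2 kHz mod fs = 28.4 kHz.
28.4 kHz > fs/2 = 23.7 kHz, folds to fs − 28.4 kHz = 19 kHz.
106.9 kHz mod fs = 12.1 kHz.
12.1 kHz ≤ fs/2 = 23.7 kHz, appears at 12.1 kHz.
113.8 kHz mod fs = 19 kHz.
19 kHz ≤ fs/2 = 23.7 kHz, appears at 19 kHz.
11.7 kHz ≤ fs/2 = 23.7 kHz, passes unchanged.
113.8 kHz and 123.2 kHz both map to 19 kHz.

113.8 kHz, 123.2 kHz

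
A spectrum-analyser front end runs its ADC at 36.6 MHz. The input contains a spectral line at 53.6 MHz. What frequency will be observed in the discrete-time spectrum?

17 MHz

53.6 MHz mod fs = 17 MHz.
17 MHz ≤ fs/2 = 18.3 MHz, appears at 17 MHz.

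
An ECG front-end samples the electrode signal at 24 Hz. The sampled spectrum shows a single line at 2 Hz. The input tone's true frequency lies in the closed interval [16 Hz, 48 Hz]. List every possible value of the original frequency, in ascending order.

22 Hz, 26 Hz, 46 Hz

Frequencies that alias to 2 Hz are k·fs ± 2 Hz for integer k ≥ 0.
k=0: 2 Hz.
k=1: 22 Hz, 26 Hz.
k=2: 46 Hz, 50 Hz.
k=3: 70 Hz, 74 Hz.
Within [16 Hz, 48 Hz]: 22 Hz, 26 Hz, 46 Hz.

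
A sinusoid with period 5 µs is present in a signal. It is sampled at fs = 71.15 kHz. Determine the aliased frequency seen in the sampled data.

13.45 kHz

T = 5 µs → f = 1/T = 200 kHz.
200 kHz mod fs = 57.7 kHz.
57.7 kHz > fs/2 = 35.575 kHz, folds to fs − 57.7 kHz = 13.45 kHz.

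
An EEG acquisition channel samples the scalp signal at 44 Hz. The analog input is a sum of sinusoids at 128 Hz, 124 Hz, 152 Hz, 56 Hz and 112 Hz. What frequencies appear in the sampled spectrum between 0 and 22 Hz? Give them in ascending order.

fs/2 = 22 Hz.
128 Hz mod fs = 40 Hz.
40 Hz > fs/2 = 22 Hz, folds to fs − 40 Hz = 4 Hz.
124 Hz mod fs = 36 Hz.
36 Hz > fs/2 = 22 Hz, folds to fs − 36 Hz = 8 Hz.
152 Hz mod fs = 20 Hz.
20 Hz ≤ fs/2 = 22 Hz, appears at 20 Hz.
56 Hz mod fs = 12 Hz.
12 Hz ≤ fs/2 = 22 Hz, appears at 12 Hz.
112 Hz mod fs = 24 Hz.
24 Hz > fs/2 = 22 Hz, folds to fs − 24 Hz = 20 Hz.
Distinct values: {4 Hz, 8 Hz, 12 Hz, 20 Hz}.

4 Hz, 8 Hz, 12 Hz, 20 Hz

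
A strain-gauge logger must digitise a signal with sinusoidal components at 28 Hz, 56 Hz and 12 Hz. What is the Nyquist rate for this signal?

Highest-frequency component: 56 Hz.
Nyquist rate = 2 × 56 Hz = 112 Hz.

112 Hz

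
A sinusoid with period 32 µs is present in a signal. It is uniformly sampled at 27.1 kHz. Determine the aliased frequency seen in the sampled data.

T = 32 µs → f = 1/T = 31.25 kHz.
31.25 kHz mod fs = 4.15 kHz.
4.15 kHz ≤ fs/2 = 13.55 kHz, appears at 4.15 kHz.

4.15 kHz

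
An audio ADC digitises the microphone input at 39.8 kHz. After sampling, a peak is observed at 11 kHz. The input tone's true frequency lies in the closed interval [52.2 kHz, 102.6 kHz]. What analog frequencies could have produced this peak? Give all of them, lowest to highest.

Frequencies that alias to 11 kHz are k·fs ± 11 kHz for integer k ≥ 0.
k=0: 11 kHz.
k=1: 28.8 kHz, 50.8 kHz.
k=2: 68.6 kHz, 90.6 kHz.
k=3: 108.4 kHz, 130.4 kHz.
Within [52.2 kHz, 102.6 kHz]: 68.6 kHz, 90.6 kHz.

68.6 kHz, 90.6 kHz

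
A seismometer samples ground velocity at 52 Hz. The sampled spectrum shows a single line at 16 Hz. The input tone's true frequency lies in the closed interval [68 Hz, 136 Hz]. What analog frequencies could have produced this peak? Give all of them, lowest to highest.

Frequencies that alias to 16 Hz are k·fs ± 16 Hz for integer k ≥ 0.
k=0: 16 Hz.
k=1: 36 Hz, 68 Hz.
k=2: 88 Hz, 120 Hz.
k=3: 140 Hz, 172 Hz.
Within [68 Hz, 136 Hz]: 68 Hz, 88 Hz, 120 Hz.

68 Hz, 88 Hz, 120 Hz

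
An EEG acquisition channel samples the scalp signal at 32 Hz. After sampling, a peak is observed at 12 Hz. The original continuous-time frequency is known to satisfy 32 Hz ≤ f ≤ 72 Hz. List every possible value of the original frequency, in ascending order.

Frequencies that alias to 12 Hz are k·fs ± 12 Hz for integer k ≥ 0.
k=0: 12 Hz.
k=1: 20 Hz, 44 Hz.
k=2: 52 Hz, 76 Hz.
k=3: 84 Hz, 108 Hz.
Within [32 Hz, 72 Hz]: 44 Hz, 52 Hz.

44 Hz, 52 Hz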